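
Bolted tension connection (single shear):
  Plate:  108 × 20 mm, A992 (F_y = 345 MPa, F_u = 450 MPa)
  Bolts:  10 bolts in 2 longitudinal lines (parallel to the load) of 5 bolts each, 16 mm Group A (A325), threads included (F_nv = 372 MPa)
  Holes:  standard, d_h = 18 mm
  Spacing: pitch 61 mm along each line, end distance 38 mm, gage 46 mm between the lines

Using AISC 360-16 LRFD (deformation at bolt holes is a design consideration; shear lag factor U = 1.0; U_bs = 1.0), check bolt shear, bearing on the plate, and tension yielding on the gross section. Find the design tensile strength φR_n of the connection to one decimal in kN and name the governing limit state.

Bolt shear: A_b = π(16)²/4 = 201.06 mm². φR_n = 0.75 × 372 × 201.06 × 10 × 1 = 561.0 kN.
Bearing (20 mm plate, F_u = 450 MPa): end bolts L_c = 38 − 18/2 = 29, R_n = min(1.2×29×20×450, 2.4×16×20×450) = 313.2 kN/bolt; interior L_c = 61 − 18 = 43, R_n = 345.6 kN/bolt. φR_n = 0.75 × (2×313.2 + 8×345.6) = 2543.4 kN.
Tension yield (gross): A_g = 108×20 = 2160 mm². φR_n = 0.90 × 345 × 2160 = 670.7 kN.
Governing: min(561.0, 2543.4, 670.7) = 561.0 kN → bolt shear.

561.0 kN (bolt shear governs)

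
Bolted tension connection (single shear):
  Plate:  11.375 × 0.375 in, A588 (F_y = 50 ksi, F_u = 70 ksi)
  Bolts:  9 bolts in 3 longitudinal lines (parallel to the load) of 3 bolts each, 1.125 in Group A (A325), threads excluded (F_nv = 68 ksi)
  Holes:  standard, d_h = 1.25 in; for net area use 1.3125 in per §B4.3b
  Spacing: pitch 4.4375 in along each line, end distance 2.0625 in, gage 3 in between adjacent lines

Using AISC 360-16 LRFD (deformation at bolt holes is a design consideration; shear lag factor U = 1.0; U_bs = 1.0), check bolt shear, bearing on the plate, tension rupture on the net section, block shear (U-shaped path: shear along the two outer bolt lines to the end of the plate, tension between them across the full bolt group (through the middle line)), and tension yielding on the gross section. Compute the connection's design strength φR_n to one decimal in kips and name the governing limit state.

Bolt shear: A_b = π(1.125)²/4 = 0.99402 in². φR_n = 0.75 × 68 × 0.99402 × 9 × 1 = 456.3 kips.
Bearing (0.375 in plate, F_u = 70 ksi): end bolts L_c = 2.0625 − 1.25/2 = 1.4375, R_n = min(1.2×1.4375×0.375×70, 2.4×1.125×0.375×70) = 45.281 kips/bolt; interior L_c = 4.4375 − 1.25 = 3.1875, R_n = 70.875 kips/bolt. φR_n = 0.75 × (3×45.281 + 6×70.875) = 420.8 kips.
Tension rupture (net): A_n = (11.375 − 3×1.3125)×0.375 = 2.7891 in² (U = 1.0, A_e = A_n). φR_n = 0.75 × 70 × 2.7891 = 146.4 kips.
Block shear: shear path 2×[2.0625+2×4.4375] = 2×10.9375 in, A_gv = 8.2031, A_nv = 2×(10.9375 − 2.5×1.3125)×0.375 = 5.7422 in²; tension across gage: (6 − 2×1.3125)×0.375 = 1.2656 in². R_n = min(0.6×70×5.7422, 0.6×50×8.2031) + 1.0×70×1.2656 = min(241.17, 246.09) + 88.592 = 329.76 kips. φR_n = 0.75 × 329.76 = 247.3 kips.
Tension yield (gross): A_g = 11.375×0.375 = 4.2656 in². φR_n = 0.90 × 50 × 4.2656 = 192.0 kips.
Governing: min(456.3, 420.8, 146.4, 247.3, 192.0) = 146.4 kips → net-section rupture.

146.4 kips (net-section rupture governs)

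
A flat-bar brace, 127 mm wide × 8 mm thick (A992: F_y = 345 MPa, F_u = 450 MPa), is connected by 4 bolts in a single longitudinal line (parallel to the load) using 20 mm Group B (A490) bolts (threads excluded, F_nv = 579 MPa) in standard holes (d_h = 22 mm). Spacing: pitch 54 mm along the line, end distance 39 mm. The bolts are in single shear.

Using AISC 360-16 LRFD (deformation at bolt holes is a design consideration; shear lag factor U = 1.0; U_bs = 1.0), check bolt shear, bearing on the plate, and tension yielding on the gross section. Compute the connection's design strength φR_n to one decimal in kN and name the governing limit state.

315.5 kN (gross-section yield governs)

Bolt shear: A_b = π(20)²/4 = 314.16 mm². φR_n = 0.75 × 579 × 314.16 × 4 × 1 = 545.7 kN.
Bearing (8 mm plate, F_u = 450 MPa): end bolts L_c = 39 − 22/2 = 28, R_n = min(1.2×28×8×450, 2.4×20×8×450) = 120.96 kN/bolt; interior L_c = 54 − 22 = 32, R_n = 138.24 kN/bolt. φR_n = 0.75 × (1×120.96 + 3×138.24) = 401.8 kN.
Tension yield (gross): A_g = 127×8 = 1016 mm². φR_n = 0.90 × 345 × 1016 = 315.5 kN.
Governing: min(545.7, 401.8, 315.5) = 315.5 kN → gross-section yield.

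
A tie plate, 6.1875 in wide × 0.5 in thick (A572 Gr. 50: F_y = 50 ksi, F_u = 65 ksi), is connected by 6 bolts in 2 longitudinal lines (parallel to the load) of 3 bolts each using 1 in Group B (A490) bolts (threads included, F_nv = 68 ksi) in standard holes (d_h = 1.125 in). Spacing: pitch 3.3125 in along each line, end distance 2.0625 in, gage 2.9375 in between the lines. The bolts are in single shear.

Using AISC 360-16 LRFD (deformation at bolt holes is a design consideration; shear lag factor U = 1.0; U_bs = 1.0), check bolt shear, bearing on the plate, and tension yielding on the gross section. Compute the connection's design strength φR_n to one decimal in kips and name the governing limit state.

Bolt shear: A_b = π(1)²/4 = 0.7854 in². φR_n = 0.75 × 68 × 0.7854 × 6 × 1 = 240.3 kips.
Bearing (0.5 in plate, F_u = 65 ksi): end bolts L_c = 2.0625 − 1.125/2 = 1.5, R_n = min(1.2×1.5×0.5×65, 2.4×1×0.5×65) = 58.5 kips/bolt; interior L_c = 3.3125 − 1.125 = 2.1875, R_n = 78 kips/bolt. φR_n = 0.75 × (2×58.5 + 4×78) = 321.8 kips.
Tension yield (gross): A_g = 6.1875×0.5 = 3.0938 in². φR_n = 0.90 × 50 × 3.0938 = 139.2 kips.
Governing: min(240.3, 321.8, 139.2) = 139.2 kips → gross-section yield.

139.2 kips (gross-section yield governs)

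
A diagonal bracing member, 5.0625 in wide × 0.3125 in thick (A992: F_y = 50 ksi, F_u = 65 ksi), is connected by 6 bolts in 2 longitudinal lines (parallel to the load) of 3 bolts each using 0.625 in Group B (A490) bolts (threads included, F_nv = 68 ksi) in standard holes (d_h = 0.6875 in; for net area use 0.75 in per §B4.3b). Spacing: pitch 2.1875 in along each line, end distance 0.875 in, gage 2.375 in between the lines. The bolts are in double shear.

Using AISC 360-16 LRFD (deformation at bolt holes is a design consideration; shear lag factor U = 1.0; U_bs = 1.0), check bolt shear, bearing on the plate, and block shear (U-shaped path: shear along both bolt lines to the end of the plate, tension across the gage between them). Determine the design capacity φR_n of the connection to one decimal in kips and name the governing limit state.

86.5 kips (block shear governs)

Bolt shear: A_b = π(0.625)²/4 = 0.3068 in². φR_n = 0.75 × 68 × 0.3068 × 6 × 2 = 187.8 kips.
Bearing (0.3125 in plate, F_u = 65 ksi): end bolts L_c = 0.875 − 0.6875/2 = 0.53125, R_n = min(1.2×0.53125×0.3125×65, 2.4×0.625×0.3125×65) = 12.949 kips/bolt; interior L_c = 2.1875 − 0.6875 = 1.5, R_n = 30.469 kips/bolt. φR_n = 0.75 × (2×12.949 + 4×30.469) = 110.8 kips.
Block shear: shear path 2×[0.875+2×2.1875] = 2×5.25 in, A_gv = 3.2813, A_nv = 2×(5.25 − 2.5×0.75)×0.3125 = 2.1094 in²; tension across gage: (2.375 − 1×0.75)×0.3125 = 0.50781 in². R_n = min(0.6×65×2.1094, 0.6×50×3.2813) + 1.0×65×0.50781 = min(82.267, 98.439) + 33.008 = 115.28 kips. φR_n = 0.75 × 115.28 = 86.5 kips.
Governing: min(187.8, 110.8, 86.5) = 86.5 kips → block shear.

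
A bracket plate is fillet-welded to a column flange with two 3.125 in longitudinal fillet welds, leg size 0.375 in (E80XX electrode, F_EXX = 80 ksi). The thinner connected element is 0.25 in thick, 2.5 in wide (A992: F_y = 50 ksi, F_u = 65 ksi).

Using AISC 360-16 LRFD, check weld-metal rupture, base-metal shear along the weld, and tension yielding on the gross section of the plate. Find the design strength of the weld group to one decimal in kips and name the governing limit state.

Weld metal: throat = 0.707×0.375 = 0.26513 in, L = 2×3.125 = 6.25 in. φR_n = 0.75 × 0.6 × 80 × 0.26513 × 6.25 = 59.7 kips.
Base metal shear (0.25 in plate): yield φR_n = 1.0×0.6×50×0.25×6.25 = 46.9 kips; rupture φR_n = 0.75×0.6×65×0.25×6.25 = 45.7 kips; take 45.7 kips (rupture).
Tension yield (gross): A_g = 2.5×0.25 = 0.625 in². φR_n = 0.90 × 50 × 0.625 = 28.1 kips.
Governing: min(59.7, 45.7, 28.1) = 28.1 kips → gross-section yield.

28.1 kips (gross-section yield governs)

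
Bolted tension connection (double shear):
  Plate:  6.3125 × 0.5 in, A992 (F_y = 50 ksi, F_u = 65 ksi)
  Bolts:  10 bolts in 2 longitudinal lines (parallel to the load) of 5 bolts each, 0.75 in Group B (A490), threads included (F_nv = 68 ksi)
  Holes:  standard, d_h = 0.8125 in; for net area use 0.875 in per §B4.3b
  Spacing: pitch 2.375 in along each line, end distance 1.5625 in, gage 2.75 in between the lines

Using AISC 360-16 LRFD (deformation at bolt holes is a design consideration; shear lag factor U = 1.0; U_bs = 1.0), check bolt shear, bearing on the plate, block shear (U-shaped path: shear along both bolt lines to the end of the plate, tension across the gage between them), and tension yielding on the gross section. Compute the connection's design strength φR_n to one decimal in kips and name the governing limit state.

Bolt shear: A_b = π(0.75)²/4 = 0.44179 in². φR_n = 0.75 × 68 × 0.44179 × 10 × 2 = 450.6 kips.
Bearing (0.5 in plate, F_u = 65 ksi): end bolts L_c = 1.5625 − 0.8125/2 = 1.15625, R_n = min(1.2×1.15625×0.5×65, 2.4×0.75×0.5×65) = 45.094 kips/bolt; interior L_c = 2.375 − 0.8125 = 1.5625, R_n = 58.5 kips/bolt. φR_n = 0.75 × (2×45.094 + 8×58.5) = 418.6 kips.
Block shear: shear path 2×[1.5625+4×2.375] = 2×11.0625 in, A_gv = 11.063, A_nv = 2×(11.0625 − 4.5×0.875)×0.5 = 7.125 in²; tension across gage: (2.75 − 1×0.875)×0.5 = 0.9375 in². R_n = min(0.6×65×7.125, 0.6×50×11.063) + 1.0×65×0.9375 = min(277.88, 331.89) + 60.938 = 338.82 kips. φR_n = 0.75 × 338.82 = 254.1 kips.
Tension yield (gross): A_g = 6.3125×0.5 = 3.1563 in². φR_n = 0.90 × 50 × 3.1563 = 142.0 kips.
Governing: min(450.6, 418.6, 254.1, 142.0) = 142.0 kips → gross-section yield.

142.0 kips (gross-section yield governs)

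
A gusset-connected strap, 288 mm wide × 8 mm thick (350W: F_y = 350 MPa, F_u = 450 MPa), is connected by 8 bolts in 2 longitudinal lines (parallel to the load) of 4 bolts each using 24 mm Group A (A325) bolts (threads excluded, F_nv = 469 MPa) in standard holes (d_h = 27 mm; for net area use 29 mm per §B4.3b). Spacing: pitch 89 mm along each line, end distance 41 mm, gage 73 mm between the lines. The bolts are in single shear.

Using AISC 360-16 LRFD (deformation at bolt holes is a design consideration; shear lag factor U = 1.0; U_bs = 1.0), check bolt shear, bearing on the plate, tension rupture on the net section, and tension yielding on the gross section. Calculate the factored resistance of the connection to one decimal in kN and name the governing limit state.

621.0 kN (net-section rupture governs)

Bolt shear: A_b = π(24)²/4 = 452.39 mm². φR_n = 0.75 × 469 × 452.39 × 8 × 1 = 1273.0 kN.
Bearing (8 mm plate, F_u = 450 MPa): end bolts L_c = 41 − 27/2 = 27.5, R_n = min(1.2×27.5×8×450, 2.4×24×8×450) = 118.8 kN/bolt; interior L_c = 89 − 27 = 62, R_n = 207.36 kN/bolt. φR_n = 0.75 × (2×118.8 + 6×207.36) = 1111.3 kN.
Tension rupture (net): A_n = (288 − 2×29)×8 = 1840 mm² (U = 1.0, A_e = A_n). φR_n = 0.75 × 450 × 1840 = 621.0 kN.
Tension yield (gross): A_g = 288×8 = 2304 mm². φR_n = 0.90 × 350 × 2304 = 725.8 kN.
Governing: min(1273.0, 1111.3, 621.0, 725.8) = 621.0 kN → net-section rupture.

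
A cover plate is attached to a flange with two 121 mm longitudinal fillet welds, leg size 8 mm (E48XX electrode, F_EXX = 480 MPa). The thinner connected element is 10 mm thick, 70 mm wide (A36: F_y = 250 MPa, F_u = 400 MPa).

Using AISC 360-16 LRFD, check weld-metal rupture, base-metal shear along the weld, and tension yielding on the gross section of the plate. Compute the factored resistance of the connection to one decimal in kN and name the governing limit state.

157.5 kN (gross-section yield governs)

Weld metal: throat = 0.707×8 = 5.656 mm, L = 2×121 = 242 mm. φR_n = 0.75 × 0.6 × 480 × 5.656 × 242 = 295.7 kN.
Base metal shear (10 mm plate): yield φR_n = 1.0×0.6×250×10×242 = 363.0 kN; rupture φR_n = 0.75×0.6×400×10×242 = 435.6 kN; take 363.0 kN (yield).
Tension yield (gross): A_g = 70×10 = 700 mm². φR_n = 0.90 × 250 × 700 = 157.5 kN.
Governing: min(295.7, 363.0, 157.5) = 157.5 kN → gross-section yield.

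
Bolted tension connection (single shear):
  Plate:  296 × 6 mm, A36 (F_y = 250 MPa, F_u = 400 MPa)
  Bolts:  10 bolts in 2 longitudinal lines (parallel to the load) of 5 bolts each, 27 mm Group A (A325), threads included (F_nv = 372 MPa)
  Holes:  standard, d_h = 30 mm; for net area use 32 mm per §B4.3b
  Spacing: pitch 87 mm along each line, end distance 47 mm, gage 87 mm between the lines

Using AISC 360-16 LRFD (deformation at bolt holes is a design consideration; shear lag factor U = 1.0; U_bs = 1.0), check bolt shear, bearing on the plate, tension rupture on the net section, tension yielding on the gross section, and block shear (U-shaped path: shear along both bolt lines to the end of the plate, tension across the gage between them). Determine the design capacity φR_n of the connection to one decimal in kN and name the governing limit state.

Bolt shear: A_b = π(27)²/4 = 572.56 mm². φR_n = 0.75 × 372 × 572.56 × 10 × 1 = 1597.4 kN.
Bearing (6 mm plate, F_u = 400 MPa): end bolts L_c = 47 − 30/2 = 32, R_n = min(1.2×32×6×400, 2.4×27×6×400) = 92.16 kN/bolt; interior L_c = 87 − 30 = 57, R_n = 155.52 kN/bolt. φR_n = 0.75 × (2×92.16 + 8×155.52) = 1071.4 kN.
Tension rupture (net): A_n = (296 − 2×32)×6 = 1392 mm² (U = 1.0, A_e = A_n). φR_n = 0.75 × 400 × 1392 = 417.6 kN.
Tension yield (gross): A_g = 296×6 = 1776 mm². φR_n = 0.90 × 250 × 1776 = 399.6 kN.
Block shear: shear path 2×[47+4×87] = 2×395 mm, A_gv = 4740, A_nv = 2×(395 − 4.5×32)×6 = 3012 mm²; tension across gage: (87 − 1×32)×6 = 330 mm². R_n = min(0.6×400×3012, 0.6×250×4740) + 1.0×400×330 = min(722.88, 711) + 132 = 843 kN. φR_n = 0.75 × 843 = 632.3 kN.
Governing: min(1597.4, 1071.4, 417.6, 399.6, 632.3) = 399.6 kN → gross-section yield.

399.6 kN (gross-section yield governs)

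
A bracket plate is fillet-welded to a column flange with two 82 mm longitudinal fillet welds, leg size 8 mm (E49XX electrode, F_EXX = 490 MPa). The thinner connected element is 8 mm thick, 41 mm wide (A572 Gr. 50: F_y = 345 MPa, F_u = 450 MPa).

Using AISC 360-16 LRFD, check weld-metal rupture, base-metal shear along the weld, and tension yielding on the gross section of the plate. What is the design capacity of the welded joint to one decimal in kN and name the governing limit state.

Weld metal: throat = 0.707×8 = 5.656 mm, L = 2×82 = 164 mm. φR_n = 0.75 × 0.6 × 490 × 5.656 × 164 = 204.5 kN.
Base metal shear (8 mm plate): yield φR_n = 1.0×0.6×345×8×164 = 271.6 kN; rupture φR_n = 0.75×0.6×450×8×164 = 265.7 kN; take 265.7 kN (rupture).
Tension yield (gross): A_g = 41×8 = 328 mm². φR_n = 0.90 × 345 × 328 = 101.8 kN.
Governing: min(204.5, 265.7, 101.8) = 101.8 kN → gross-section yield.

101.8 kN (gross-section yield governs)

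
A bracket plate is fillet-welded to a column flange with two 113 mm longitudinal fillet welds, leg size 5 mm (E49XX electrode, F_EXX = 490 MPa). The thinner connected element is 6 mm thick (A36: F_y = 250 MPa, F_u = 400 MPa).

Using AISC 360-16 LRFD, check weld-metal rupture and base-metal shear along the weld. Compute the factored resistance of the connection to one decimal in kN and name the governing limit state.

Weld metal: throat = 0.707×5 = 3.535 mm, L = 2×113 = 226 mm. φR_n = 0.75 × 0.6 × 490 × 3.535 × 226 = 176.2 kN.
Base metal shear (6 mm plate): yield φR_n = 1.0×0.6×250×6×226 = 203.4 kN; rupture φR_n = 0.75×0.6×400×6×226 = 244.1 kN; take 203.4 kN (yield).
Governing: min(176.2, 203.4) = 176.2 kN → weld metal.

176.2 kN (weld metal governs)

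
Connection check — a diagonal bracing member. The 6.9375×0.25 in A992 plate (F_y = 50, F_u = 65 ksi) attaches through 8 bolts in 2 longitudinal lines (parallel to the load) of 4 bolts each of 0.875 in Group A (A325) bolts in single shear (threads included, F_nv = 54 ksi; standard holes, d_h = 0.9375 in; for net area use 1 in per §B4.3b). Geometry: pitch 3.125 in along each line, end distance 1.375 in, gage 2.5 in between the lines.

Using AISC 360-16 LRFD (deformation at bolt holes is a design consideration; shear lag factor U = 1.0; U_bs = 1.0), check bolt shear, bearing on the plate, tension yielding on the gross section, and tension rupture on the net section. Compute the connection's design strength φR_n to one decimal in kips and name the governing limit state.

60.2 kips (net-section rupture governs)

Bolt shear: A_b = π(0.875)²/4 = 0.60132 in². φR_n = 0.75 × 54 × 0.60132 × 8 × 1 = 194.8 kips.
Bearing (0.25 in plate, F_u = 65 ksi): end bolts L_c = 1.375 − 0.9375/2 = 0.90625, R_n = min(1.2×0.90625×0.25×65, 2.4×0.875×0.25×65) = 17.672 kips/bolt; interior L_c = 3.125 − 0.9375 = 2.1875, R_n = 34.125 kips/bolt. φR_n = 0.75 × (2×17.672 + 6×34.125) = 180.1 kips.
Tension yield (gross): A_g = 6.9375×0.25 = 1.7344 in². φR_n = 0.90 × 50 × 1.7344 = 78.0 kips.
Tension rupture (net): A_n = (6.9375 − 2×1)×0.25 = 1.2344 in² (U = 1.0, A_e = A_n). φR_n = 0.75 × 65 × 1.2344 = 60.2 kips.
Governing: min(194.8, 180.1, 78.0, 60.2) = 60.2 kips → net-section rupture.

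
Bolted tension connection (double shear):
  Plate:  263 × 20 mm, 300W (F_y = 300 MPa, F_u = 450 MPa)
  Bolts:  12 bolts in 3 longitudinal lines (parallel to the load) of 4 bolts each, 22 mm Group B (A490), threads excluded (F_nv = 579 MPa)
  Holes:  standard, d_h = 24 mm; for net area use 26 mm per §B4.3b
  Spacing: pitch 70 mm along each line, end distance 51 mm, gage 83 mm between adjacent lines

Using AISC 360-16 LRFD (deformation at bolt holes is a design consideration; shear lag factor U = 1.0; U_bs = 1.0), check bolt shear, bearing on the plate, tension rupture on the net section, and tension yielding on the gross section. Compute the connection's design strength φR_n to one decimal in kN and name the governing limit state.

1248.8 kN (net-section rupture governs)

Bolt shear: A_b = π(22)²/4 = 380.13 mm². φR_n = 0.75 × 579 × 380.13 × 12 × 2 = 3961.7 kN.
Bearing (20 mm plate, F_u = 450 MPa): end bolts L_c = 51 − 24/2 = 39, R_n = min(1.2×39×20×450, 2.4×22×20×450) = 421.2 kN/bolt; interior L_c = 70 − 24 = 46, R_n = 475.2 kN/bolt. φR_n = 0.75 × (3×421.2 + 9×475.2) = 4155.3 kN.
Tension rupture (net): A_n = (263 − 3×26)×20 = 3700 mm² (U = 1.0, A_e = A_n). φR_n = 0.75 × 450 × 3700 = 1248.8 kN.
Tension yield (gross): A_g = 263×20 = 5260 mm². φR_n = 0.90 × 300 × 5260 = 1420.2 kN.
Governing: min(3961.7, 4155.3, 1248.8, 1420.2) = 1248.8 kN → net-section rupture.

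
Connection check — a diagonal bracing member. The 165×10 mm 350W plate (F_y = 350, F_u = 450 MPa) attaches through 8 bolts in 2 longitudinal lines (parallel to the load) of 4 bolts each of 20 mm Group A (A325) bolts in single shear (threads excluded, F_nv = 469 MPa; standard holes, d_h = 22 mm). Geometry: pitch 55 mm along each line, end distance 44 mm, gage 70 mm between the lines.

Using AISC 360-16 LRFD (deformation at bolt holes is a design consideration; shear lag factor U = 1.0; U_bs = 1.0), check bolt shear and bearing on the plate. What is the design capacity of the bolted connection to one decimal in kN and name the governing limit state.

884.0 kN (bolt shear governs)

Bolt shear: A_b = π(20)²/4 = 314.16 mm². φR_n = 0.75 × 469 × 314.16 × 8 × 1 = 884.0 kN.
Bearing (10 mm plate, F_u = 450 MPa): end bolts L_c = 44 − 22/2 = 33, R_n = min(1.2×33×10×450, 2.4×20×10×450) = 178.2 kN/bolt; interior L_c = 55 − 22 = 33, R_n = 178.2 kN/bolt. φR_n = 0.75 × (2×178.2 + 6×178.2) = 1069.2 kN.
Governing: min(884.0, 1069.2) = 884.0 kN → bolt shear.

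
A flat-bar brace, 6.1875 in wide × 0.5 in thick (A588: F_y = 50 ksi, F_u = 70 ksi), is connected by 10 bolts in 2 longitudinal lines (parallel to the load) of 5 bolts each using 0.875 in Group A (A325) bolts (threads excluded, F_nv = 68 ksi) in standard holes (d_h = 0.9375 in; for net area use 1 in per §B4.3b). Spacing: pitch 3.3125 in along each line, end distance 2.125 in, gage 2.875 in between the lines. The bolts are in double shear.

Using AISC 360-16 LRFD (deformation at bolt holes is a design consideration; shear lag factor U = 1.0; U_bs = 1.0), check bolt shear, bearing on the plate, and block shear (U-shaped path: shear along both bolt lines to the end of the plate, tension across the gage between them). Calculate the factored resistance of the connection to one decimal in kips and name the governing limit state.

Bolt shear: A_b = π(0.875)²/4 = 0.60132 in². φR_n = 0.75 × 68 × 0.60132 × 10 × 2 = 613.3 kips.
Bearing (0.5 in plate, F_u = 70 ksi): end bolts L_c = 2.125 − 0.9375/2 = 1.65625, R_n = min(1.2×1.65625×0.5×70, 2.4×0.875×0.5×70) = 69.563 kips/bolt; interior L_c = 3.3125 − 0.9375 = 2.375, R_n = 73.5 kips/bolt. φR_n = 0.75 × (2×69.563 + 8×73.5) = 545.3 kips.
Block shear: shear path 2×[2.125+4×3.3125] = 2×15.375 in, A_gv = 15.375, A_nv = 2×(15.375 − 4.5×1)×0.5 = 10.875 in²; tension across gage: (2.875 − 1×1)×0.5 = 0.9375 in². R_n = min(0.6×70×10.875, 0.6×50×15.375) + 1.0×70×0.9375 = min(456.75, 461.25) + 65.625 = 522.38 kips. φR_n = 0.75 × 522.38 = 391.8 kips.
Governing: min(613.3, 545.3, 391.8) = 391.8 kips → block shear.

391.8 kips (block shear governs)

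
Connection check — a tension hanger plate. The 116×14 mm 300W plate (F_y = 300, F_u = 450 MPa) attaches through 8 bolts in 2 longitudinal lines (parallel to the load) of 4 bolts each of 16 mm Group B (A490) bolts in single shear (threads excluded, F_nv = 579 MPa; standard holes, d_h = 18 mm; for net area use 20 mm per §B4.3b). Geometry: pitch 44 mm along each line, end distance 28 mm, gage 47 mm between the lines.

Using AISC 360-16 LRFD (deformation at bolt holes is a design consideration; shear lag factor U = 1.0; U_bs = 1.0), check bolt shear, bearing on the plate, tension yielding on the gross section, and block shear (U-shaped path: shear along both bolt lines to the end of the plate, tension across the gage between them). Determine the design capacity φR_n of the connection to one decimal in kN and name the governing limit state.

Bolt shear: A_b = π(16)²/4 = 201.06 mm². φR_n = 0.75 × 579 × 201.06 × 8 × 1 = 698.5 kN.
Bearing (14 mm plate, F_u = 450 MPa): end bolts L_c = 28 − 18/2 = 19, R_n = min(1.2×19×14×450, 2.4×16×14×450) = 143.64 kN/bolt; interior L_c = 44 − 18 = 26, R_n = 196.56 kN/bolt. φR_n = 0.75 × (2×143.64 + 6×196.56) = 1100.0 kN.
Tension yield (gross): A_g = 116×14 = 1624 mm². φR_n = 0.90 × 300 × 1624 = 438.5 kN.
Block shear: shear path 2×[28+3×44] = 2×160 mm, A_gv = 4480, A_nv = 2×(160 − 3.5×20)×14 = 2520 mm²; tension across gage: (47 − 1×20)×14 = 378 mm². R_n = min(0.6×450×2520, 0.6×300×4480) + 1.0×450×378 = min(680.4, 806.4) + 170.1 = 850.5 kN. φR_n = 0.75 × 850.5 = 637.9 kN.
Governing: min(698.5, 1100.0, 438.5, 637.9) = 438.5 kN → gross-section yield.

438.5 kN (gross-section yield governs)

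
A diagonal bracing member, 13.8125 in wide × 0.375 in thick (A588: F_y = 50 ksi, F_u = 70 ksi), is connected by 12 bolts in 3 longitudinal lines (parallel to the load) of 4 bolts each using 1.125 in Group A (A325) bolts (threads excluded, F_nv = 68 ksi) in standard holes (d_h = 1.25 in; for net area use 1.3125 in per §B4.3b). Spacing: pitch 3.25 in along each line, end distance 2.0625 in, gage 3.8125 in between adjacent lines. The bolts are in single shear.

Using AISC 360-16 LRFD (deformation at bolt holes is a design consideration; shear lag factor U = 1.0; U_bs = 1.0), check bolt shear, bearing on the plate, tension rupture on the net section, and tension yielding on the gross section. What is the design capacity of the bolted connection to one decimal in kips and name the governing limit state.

194.4 kips (net-section rupture governs)

Bolt shear: A_b = π(1.125)²/4 = 0.99402 in². φR_n = 0.75 × 68 × 0.99402 × 12 × 1 = 608.3 kips.
Bearing (0.375 in plate, F_u = 70 ksi): end bolts L_c = 2.0625 − 1.25/2 = 1.4375, R_n = min(1.2×1.4375×0.375×70, 2.4×1.125×0.375×70) = 45.281 kips/bolt; interior L_c = 3.25 − 1.25 = 2, R_n = 63 kips/bolt. φR_n = 0.75 × (3×45.281 + 9×63) = 527.1 kips.
Tension rupture (net): A_n = (13.8125 − 3×1.3125)×0.375 = 3.7031 in² (U = 1.0, A_e = A_n). φR_n = 0.75 × 70 × 3.7031 = 194.4 kips.
Tension yield (gross): A_g = 13.8125×0.375 = 5.1797 in². φR_n = 0.90 × 50 × 5.1797 = 233.1 kips.
Governing: min(608.3, 527.1, 194.4, 233.1) = 194.4 kips → net-section rupture.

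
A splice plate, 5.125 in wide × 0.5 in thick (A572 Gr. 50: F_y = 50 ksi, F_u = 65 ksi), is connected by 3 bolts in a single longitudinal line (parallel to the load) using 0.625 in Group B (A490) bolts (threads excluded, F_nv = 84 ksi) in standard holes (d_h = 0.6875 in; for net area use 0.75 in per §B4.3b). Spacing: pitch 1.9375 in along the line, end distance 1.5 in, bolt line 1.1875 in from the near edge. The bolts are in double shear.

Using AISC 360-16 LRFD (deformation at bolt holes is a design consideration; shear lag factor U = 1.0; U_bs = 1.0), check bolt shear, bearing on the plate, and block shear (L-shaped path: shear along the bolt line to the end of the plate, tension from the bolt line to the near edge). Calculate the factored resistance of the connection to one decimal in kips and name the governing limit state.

Bolt shear: A_b = π(0.625)²/4 = 0.3068 in². φR_n = 0.75 × 84 × 0.3068 × 3 × 2 = 116.0 kips.
Bearing (0.5 in plate, F_u = 65 ksi): end bolts L_c = 1.5 − 0.6875/2 = 1.15625, R_n = min(1.2×1.15625×0.5×65, 2.4×0.625×0.5×65) = 45.094 kips/bolt; interior L_c = 1.9375 − 0.6875 = 1.25, R_n = 48.75 kips/bolt. φR_n = 0.75 × (1×45.094 + 2×48.75) = 106.9 kips.
Block shear: shear path 1×[1.5+2×1.9375] = 1×5.375 in, A_gv = 2.6875, A_nv = 1×(5.375 − 2.5×0.75)×0.5 = 1.75 in²; tension to near edge: (1.1875 − 0.5×0.75)×0.5 = 0.40625 in². R_n = min(0.6×65×1.75, 0.6×50×2.6875) + 1.0×65×0.40625 = min(68.25, 80.625) + 26.406 = 94.656 kips. φR_n = 0.75 × 94.656 = 71.0 kips.
Governing: min(116.0, 106.9, 71.0) = 71.0 kips → block shear.

71.0 kips (block shear governs)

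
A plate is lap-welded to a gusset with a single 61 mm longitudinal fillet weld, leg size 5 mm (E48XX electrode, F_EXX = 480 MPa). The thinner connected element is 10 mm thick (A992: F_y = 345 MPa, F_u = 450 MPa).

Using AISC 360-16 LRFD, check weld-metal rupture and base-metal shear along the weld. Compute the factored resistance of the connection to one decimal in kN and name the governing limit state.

46.6 kN (weld metal governs)

Weld metal: throat = 0.707×5 = 3.535 mm, L = 61 mm. φR_n = 0.75 × 0.6 × 480 × 3.535 × 61 = 46.6 kN.
Base metal shear (10 mm plate): yield φR_n = 1.0×0.6×345×10×61 = 126.3 kN; rupture φR_n = 0.75×0.6×450×10×61 = 123.5 kN; take 123.5 kN (rupture).
Governing: min(46.6, 123.5) = 46.6 kN → weld metal.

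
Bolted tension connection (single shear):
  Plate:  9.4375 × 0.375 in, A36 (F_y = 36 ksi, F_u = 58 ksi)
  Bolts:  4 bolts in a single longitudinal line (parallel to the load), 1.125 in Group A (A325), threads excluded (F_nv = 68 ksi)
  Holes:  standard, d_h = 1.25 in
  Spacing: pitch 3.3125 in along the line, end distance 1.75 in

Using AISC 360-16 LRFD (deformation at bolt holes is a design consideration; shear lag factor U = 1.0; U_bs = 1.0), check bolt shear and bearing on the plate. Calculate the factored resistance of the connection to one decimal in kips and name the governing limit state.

Bolt shear: A_b = π(1.125)²/4 = 0.99402 in². φR_n = 0.75 × 68 × 0.99402 × 4 × 1 = 202.8 kips.
Bearing (0.375 in plate, F_u = 58 ksi): end bolts L_c = 1.75 − 1.25/2 = 1.125, R_n = min(1.2×1.125×0.375×58, 2.4×1.125×0.375×58) = 29.363 kips/bolt; interior L_c = 3.3125 − 1.25 = 2.0625, R_n = 53.831 kips/bolt. φR_n = 0.75 × (1×29.363 + 3×53.831) = 143.1 kips.
Governing: min(202.8, 143.1) = 143.1 kips → bearing.

143.1 kips (bearing governs)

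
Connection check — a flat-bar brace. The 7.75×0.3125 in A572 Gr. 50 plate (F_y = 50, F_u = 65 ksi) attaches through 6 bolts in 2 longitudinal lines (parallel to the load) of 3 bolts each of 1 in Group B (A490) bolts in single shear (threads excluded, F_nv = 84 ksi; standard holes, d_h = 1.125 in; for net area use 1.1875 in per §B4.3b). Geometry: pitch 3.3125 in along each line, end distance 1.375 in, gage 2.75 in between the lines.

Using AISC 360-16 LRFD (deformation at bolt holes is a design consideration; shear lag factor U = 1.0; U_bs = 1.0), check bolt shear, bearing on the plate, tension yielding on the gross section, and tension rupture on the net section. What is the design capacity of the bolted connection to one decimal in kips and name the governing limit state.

81.9 kips (net-section rupture governs)

Bolt shear: A_b = π(1)²/4 = 0.7854 in². φR_n = 0.75 × 84 × 0.7854 × 6 × 1 = 296.9 kips.
Bearing (0.3125 in plate, F_u = 65 ksi): end bolts L_c = 1.375 − 1.125/2 = 0.8125, R_n = min(1.2×0.8125×0.3125×65, 2.4×1×0.3125×65) = 19.805 kips/bolt; interior L_c = 3.3125 − 1.125 = 2.1875, R_n = 48.75 kips/bolt. φR_n = 0.75 × (2×19.805 + 4×48.75) = 176.0 kips.
Tension yield (gross): A_g = 7.75×0.3125 = 2.4219 in². φR_n = 0.90 × 50 × 2.4219 = 109.0 kips.
Tension rupture (net): A_n = (7.75 − 2×1.1875)×0.3125 = 1.6797 in² (U = 1.0, A_e = A_n). φR_n = 0.75 × 65 × 1.6797 = 81.9 kips.
Governing: min(296.9, 176.0, 109.0, 81.9) = 81.9 kips → net-section rupture.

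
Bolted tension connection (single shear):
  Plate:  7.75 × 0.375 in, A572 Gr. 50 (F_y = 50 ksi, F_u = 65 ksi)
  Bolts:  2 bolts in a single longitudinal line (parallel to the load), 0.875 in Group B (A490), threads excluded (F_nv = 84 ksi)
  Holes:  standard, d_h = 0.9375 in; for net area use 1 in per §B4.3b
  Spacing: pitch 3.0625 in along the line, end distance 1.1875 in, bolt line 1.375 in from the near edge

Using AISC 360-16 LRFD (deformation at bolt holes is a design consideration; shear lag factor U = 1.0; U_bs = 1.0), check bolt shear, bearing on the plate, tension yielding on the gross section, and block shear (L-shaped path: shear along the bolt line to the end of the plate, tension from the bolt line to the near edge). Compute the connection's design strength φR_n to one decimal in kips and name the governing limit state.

46.2 kips (block shear governs)

Bolt shear: A_b = π(0.875)²/4 = 0.60132 in². φR_n = 0.75 × 84 × 0.60132 × 2 × 1 = 75.8 kips.
Bearing (0.375 in plate, F_u = 65 ksi): end bolts L_c = 1.1875 − 0.9375/2 = 0.71875, R_n = min(1.2×0.71875×0.375×65, 2.4×0.875×0.375×65) = 21.023 kips/bolt; interior L_c = 3.0625 − 0.9375 = 2.125, R_n = 51.188 kips/bolt. φR_n = 0.75 × (1×21.023 + 1×51.188) = 54.2 kips.
Tension yield (gross): A_g = 7.75×0.375 = 2.9063 in². φR_n = 0.90 × 50 × 2.9063 = 130.8 kips.
Block shear: shear path 1×[1.1875+1×3.0625] = 1×4.25 in, A_gv = 1.5938, A_nv = 1×(4.25 − 1.5×1)×0.375 = 1.0313 in²; tension to near edge: (1.375 − 0.5×1)×0.375 = 0.32813 in². R_n = min(0.6×65×1.0313, 0.6×50×1.5938) + 1.0×65×0.32813 = min(40.221, 47.814) + 21.328 = 61.549 kips. φR_n = 0.75 × 61.549 = 46.2 kips.
Governing: min(75.8, 54.2, 130.8, 46.2) = 46.2 kips → block shear.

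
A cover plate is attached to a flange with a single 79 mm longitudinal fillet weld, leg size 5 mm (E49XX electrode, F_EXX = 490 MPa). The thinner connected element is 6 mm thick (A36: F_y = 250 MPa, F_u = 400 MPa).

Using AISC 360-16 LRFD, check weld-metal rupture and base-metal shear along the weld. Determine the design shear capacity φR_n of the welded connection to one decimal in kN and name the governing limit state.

Weld metal: throat = 0.707×5 = 3.535 mm, L = 79 mm. φR_n = 0.75 × 0.6 × 490 × 3.535 × 79 = 61.6 kN.
Base metal shear (6 mm plate): yield φR_n = 1.0×0.6×250×6×79 = 71.1 kN; rupture φR_n = 0.75×0.6×400×6×79 = 85.3 kN; take 71.1 kN (yield).
Governing: min(61.6, 71.1) = 61.6 kN → weld metal.

61.6 kN (weld metal governs)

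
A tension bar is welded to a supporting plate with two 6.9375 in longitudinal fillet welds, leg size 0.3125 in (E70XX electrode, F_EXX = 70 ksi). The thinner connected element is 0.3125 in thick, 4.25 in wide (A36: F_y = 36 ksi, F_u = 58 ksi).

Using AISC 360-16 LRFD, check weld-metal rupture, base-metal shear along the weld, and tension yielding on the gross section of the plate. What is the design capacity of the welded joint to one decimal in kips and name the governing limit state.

Weld metal: throat = 0.707×0.3125 = 0.22094 in, L = 2×6.9375 = 13.875 in. φR_n = 0.75 × 0.6 × 70 × 0.22094 × 13.875 = 96.6 kips.
Base metal shear (0.3125 in plate): yield φR_n = 1.0×0.6×36×0.3125×13.875 = 93.7 kips; rupture φR_n = 0.75×0.6×58×0.3125×13.875 = 113.2 kips; take 93.7 kips (yield).
Tension yield (gross): A_g = 4.25×0.3125 = 1.3281 in². φR_n = 0.90 × 36 × 1.3281 = 43.0 kips.
Governing: min(96.6, 93.7, 43.0) = 43.0 kips → gross-section yield.

43.0 kips (gross-section yield governs)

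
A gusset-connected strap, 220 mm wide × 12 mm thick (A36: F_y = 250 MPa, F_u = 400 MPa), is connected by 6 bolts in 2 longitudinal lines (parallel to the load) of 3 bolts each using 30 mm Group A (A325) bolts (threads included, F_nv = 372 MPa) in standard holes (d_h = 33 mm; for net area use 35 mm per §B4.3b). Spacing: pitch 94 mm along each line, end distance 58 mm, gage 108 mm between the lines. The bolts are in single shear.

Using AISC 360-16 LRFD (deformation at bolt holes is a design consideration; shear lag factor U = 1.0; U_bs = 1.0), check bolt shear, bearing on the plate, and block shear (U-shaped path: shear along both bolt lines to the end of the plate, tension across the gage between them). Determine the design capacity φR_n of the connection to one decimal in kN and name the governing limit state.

927.0 kN (block shear governs)

Bolt shear: A_b = π(30)²/4 = 706.86 mm². φR_n = 0.75 × 372 × 706.86 × 6 × 1 = 1183.3 kN.
Bearing (12 mm plate, F_u = 400 MPa): end bolts L_c = 58 − 33/2 = 41.5, R_n = min(1.2×41.5×12×400, 2.4×30×12×400) = 239.04 kN/bolt; interior L_c = 94 − 33 = 61, R_n = 345.6 kN/bolt. φR_n = 0.75 × (2×239.04 + 4×345.6) = 1395.4 kN.
Block shear: shear path 2×[58+2×94] = 2×246 mm, A_gv = 5904, A_nv = 2×(246 − 2.5×35)×12 = 3804 mm²; tension across gage: (108 − 1×35)×12 = 876 mm². R_n = min(0.6×400×3804, 0.6×250×5904) + 1.0×400×876 = min(912.96, 885.6) + 350.4 = 1236 kN. φR_n = 0.75 × 1236 = 927.0 kN.
Governing: min(1183.3, 1395.4, 927.0) = 927.0 kN → block shear.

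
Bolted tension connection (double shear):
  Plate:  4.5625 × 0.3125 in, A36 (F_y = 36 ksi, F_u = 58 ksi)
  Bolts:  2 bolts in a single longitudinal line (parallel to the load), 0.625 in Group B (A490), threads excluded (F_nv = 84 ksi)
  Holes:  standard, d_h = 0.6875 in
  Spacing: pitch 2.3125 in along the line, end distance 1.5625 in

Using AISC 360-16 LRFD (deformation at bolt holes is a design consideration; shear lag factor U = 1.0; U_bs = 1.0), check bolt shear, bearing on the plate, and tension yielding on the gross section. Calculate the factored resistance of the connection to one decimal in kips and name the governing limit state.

40.3 kips (bearing governs)

Bolt shear: A_b = π(0.625)²/4 = 0.3068 in². φR_n = 0.75 × 84 × 0.3068 × 2 × 2 = 77.3 kips.
Bearing (0.3125 in plate, F_u = 58 ksi): end bolts L_c = 1.5625 − 0.6875/2 = 1.21875, R_n = min(1.2×1.21875×0.3125×58, 2.4×0.625×0.3125×58) = 26.508 kips/bolt; interior L_c = 2.3125 − 0.6875 = 1.625, R_n = 27.188 kips/bolt. φR_n = 0.75 × (1×26.508 + 1×27.188) = 40.3 kips.
Tension yield (gross): A_g = 4.5625×0.3125 = 1.4258 in². φR_n = 0.90 × 36 × 1.4258 = 46.2 kips.
Governing: min(77.3, 40.3, 46.2) = 40.3 kips → bearing.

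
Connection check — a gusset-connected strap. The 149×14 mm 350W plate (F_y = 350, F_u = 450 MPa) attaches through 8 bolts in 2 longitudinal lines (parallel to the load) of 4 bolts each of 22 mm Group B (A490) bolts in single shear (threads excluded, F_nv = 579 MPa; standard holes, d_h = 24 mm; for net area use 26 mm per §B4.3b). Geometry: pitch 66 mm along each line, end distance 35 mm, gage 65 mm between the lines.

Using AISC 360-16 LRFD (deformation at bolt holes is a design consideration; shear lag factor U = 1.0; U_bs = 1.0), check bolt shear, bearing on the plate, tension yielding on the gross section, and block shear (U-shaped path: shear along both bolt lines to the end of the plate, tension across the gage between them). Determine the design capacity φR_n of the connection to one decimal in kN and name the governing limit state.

657.1 kN (gross-section yield governs)

Bolt shear: A_b = π(22)²/4 = 380.13 mm². φR_n = 0.75 × 579 × 380.13 × 8 × 1 = 1320.6 kN.
Bearing (14 mm plate, F_u = 450 MPa): end bolts L_c = 35 − 24/2 = 23, R_n = min(1.2×23×14×450, 2.4×22×14×450) = 173.88 kN/bolt; interior L_c = 66 − 24 = 42, R_n = 317.52 kN/bolt. φR_n = 0.75 × (2×173.88 + 6×317.52) = 1689.7 kN.
Tension yield (gross): A_g = 149×14 = 2086 mm². φR_n = 0.90 × 350 × 2086 = 657.1 kN.
Block shear: shear path 2×[35+3×66] = 2×233 mm, A_gv = 6524, A_nv = 2×(233 − 3.5×26)×14 = 3976 mm²; tension across gage: (65 − 1×26)×14 = 546 mm². R_n = min(0.6×450×3976, 0.6×350×6524) + 1.0×450×546 = min(1073.5, 1370) + 245.7 = 1319.2 kN. φR_n = 0.75 × 1319.2 = 989.4 kN.
Governing: min(1320.6, 1689.7, 657.1, 989.4) = 657.1 kN → gross-section yield.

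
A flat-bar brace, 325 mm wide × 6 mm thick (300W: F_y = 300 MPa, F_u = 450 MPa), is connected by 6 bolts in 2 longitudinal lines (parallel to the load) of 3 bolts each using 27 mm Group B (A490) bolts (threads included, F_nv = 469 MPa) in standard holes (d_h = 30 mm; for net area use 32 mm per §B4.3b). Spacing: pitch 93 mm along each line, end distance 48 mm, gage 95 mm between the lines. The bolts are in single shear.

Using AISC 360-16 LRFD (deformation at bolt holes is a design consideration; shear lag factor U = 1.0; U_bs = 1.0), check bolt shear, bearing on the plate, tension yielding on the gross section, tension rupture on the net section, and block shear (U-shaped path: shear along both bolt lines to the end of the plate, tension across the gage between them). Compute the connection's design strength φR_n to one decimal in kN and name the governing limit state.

501.8 kN (block shear governs)

Bolt shear: A_b = π(27)²/4 = 572.56 mm². φR_n = 0.75 × 469 × 572.56 × 6 × 1 = 1208.4 kN.
Bearing (6 mm plate, F_u = 450 MPa): end bolts L_c = 48 − 30/2 = 33, R_n = min(1.2×33×6×450, 2.4×27×6×450) = 106.92 kN/bolt; interior L_c = 93 − 30 = 63, R_n = 174.96 kN/bolt. φR_n = 0.75 × (2×106.92 + 4×174.96) = 685.3 kN.
Tension yield (gross): A_g = 325×6 = 1950 mm². φR_n = 0.90 × 300 × 1950 = 526.5 kN.
Tension rupture (net): A_n = (325 − 2×32)×6 = 1566 mm² (U = 1.0, A_e = A_n). φR_n = 0.75 × 450 × 1566 = 528.5 kN.
Block shear: shear path 2×[48+2×93] = 2×234 mm, A_gv = 2808, A_nv = 2×(234 − 2.5×32)×6 = 1848 mm²; tension across gage: (95 − 1×32)×6 = 378 mm². R_n = min(0.6×450×1848, 0.6×300×2808) + 1.0×450×378 = min(498.96, 505.44) + 170.1 = 669.06 kN. φR_n = 0.75 × 669.06 = 501.8 kN.
Governing: min(1208.4, 685.3, 526.5, 528.5, 501.8) = 501.8 kN → block shear.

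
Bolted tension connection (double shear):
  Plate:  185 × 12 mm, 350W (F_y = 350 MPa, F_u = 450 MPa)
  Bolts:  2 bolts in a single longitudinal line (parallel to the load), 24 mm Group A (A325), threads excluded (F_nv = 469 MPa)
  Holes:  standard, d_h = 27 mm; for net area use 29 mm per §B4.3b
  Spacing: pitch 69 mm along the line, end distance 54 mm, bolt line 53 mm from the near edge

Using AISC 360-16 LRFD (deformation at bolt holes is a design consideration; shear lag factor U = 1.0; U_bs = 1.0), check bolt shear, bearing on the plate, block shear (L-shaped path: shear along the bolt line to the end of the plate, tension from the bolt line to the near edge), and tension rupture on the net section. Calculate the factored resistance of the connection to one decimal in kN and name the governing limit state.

349.1 kN (block shear governs)

Bolt shear: A_b = π(24)²/4 = 452.39 mm². φR_n = 0.75 × 469 × 452.39 × 2 × 2 = 636.5 kN.
Bearing (12 mm plate, F_u = 450 MPa): end bolts L_c = 54 − 27/2 = 40.5, R_n = min(1.2×40.5×12×450, 2.4×24×12×450) = 262.44 kN/bolt; interior L_c = 69 − 27 = 42, R_n = 272.16 kN/bolt. φR_n = 0.75 × (1×262.44 + 1×272.16) = 401.0 kN.
Block shear: shear path 1×[54+1×69] = 1×123 mm, A_gv = 1476, A_nv = 1×(123 − 1.5×29)×12 = 954 mm²; tension to near edge: (53 − 0.5×29)×12 = 462 mm². R_n = min(0.6×450×954, 0.6×350×1476) + 1.0×450×462 = min(257.58, 309.96) + 207.9 = 465.48 kN. φR_n = 0.75 × 465.48 = 349.1 kN.
Tension rupture (net): A_n = (185 − 1×29)×12 = 1872 mm² (U = 1.0, A_e = A_n). φR_n = 0.75 × 450 × 1872 = 631.8 kN.
Governing: min(636.5, 401.0, 349.1, 631.8) = 349.1 kN → block shear.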